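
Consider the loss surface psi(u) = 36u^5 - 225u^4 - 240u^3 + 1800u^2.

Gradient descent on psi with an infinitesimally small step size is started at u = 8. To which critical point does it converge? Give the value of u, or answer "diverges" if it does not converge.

5

psi'(u) = 180u(u - 5)(u - 2)(u + 2), so psi'(8) = 259200.
Gradient descent moves in the -psi' direction, i.e. u is decreasing.
The nearest critical point in that direction is u = 5, where psi'' = 18900 > 0 (a local minimum). The iterate converges there.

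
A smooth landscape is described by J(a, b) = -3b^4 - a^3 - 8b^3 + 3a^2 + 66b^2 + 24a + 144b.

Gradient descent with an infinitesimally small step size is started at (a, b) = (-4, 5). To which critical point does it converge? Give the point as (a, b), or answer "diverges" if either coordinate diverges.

diverges

J is separable, so gradient descent decouples: a follows -∂J/∂a, b follows -∂J/∂b.
∂J/∂a = -3(a - 4)(a + 2); at a=-4 this is -48, so a increases.
∂J/∂b = -12(b - 3)(b + 1)(b + 4); at b=5 this is -1296, so b increases.
The b-coordinate has no critical point in that direction and runs off to infinity.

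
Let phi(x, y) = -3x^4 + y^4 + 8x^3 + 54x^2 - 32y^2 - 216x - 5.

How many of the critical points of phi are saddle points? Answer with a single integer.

5

phi separates as a function of x plus a function of y, so ∇phi=0 decouples.
∂phi/∂x = -12(x - 3)(x - 2)(x + 3) = 0 at x ∈ {-3, 2, 3}; ∂phi/∂y = 4y(y - 4)(y + 4) = 0 at y ∈ {-4, 0, 4}.
The Hessian is diagonal: diag(phi_xx, phi_yy). Second derivatives: phi_xx(-3)=-360, phi_xx(2)=60, phi_xx(3)=-72; phi_yy(-4)=128, phi_yy(0)=-64, phi_yy(4)=128.
Saddle points occur where the two diagonal entries have opposite signs: (-3, -4), (-3, 4), (2, 0), (3, -4), (3, 4). Count: 5.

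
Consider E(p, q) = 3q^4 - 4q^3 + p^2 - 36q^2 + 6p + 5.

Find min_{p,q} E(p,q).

E(p,q) separates as A(p) + B(q) + 5, so its minimum is min A + min B + 5.
A'(p) = 2p + 6 vanishes at p ∈ {-3}; B'(q) = 12q(q - 3)(q + 2) vanishes at q ∈ {-2, 0, 3}.
Local minima of A (where A''>0): A(-3)=-9. Local minima of B: B(-2)=-64, B(3)=-189.
So the global minimum of E is A(-3) + B(3) + 5 = -9 − 189 + 5 = -193, attained at (-3, 3).

-193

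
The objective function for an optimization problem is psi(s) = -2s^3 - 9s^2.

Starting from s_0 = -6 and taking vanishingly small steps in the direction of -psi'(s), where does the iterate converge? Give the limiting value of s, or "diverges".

psi'(s) = -6s(s + 3), so psi'(-6) = -108.
Gradient descent moves in the -psi' direction, i.e. s is increasing.
The nearest critical point in that direction is s = -3, where psi'' = 18 > 0 (a local minimum). The iterate converges there.

-3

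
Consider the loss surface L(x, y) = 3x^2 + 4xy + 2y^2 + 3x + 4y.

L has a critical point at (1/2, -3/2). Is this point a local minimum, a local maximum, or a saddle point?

local minimum

The Hessian of L is constant: H = [[6, 4], [4, 4]].
det(H) = 6·4 − 4² = 8.
det(H) > 0 and tr(H) = 10 > 0, so H is positive definite and the point is a local minimum.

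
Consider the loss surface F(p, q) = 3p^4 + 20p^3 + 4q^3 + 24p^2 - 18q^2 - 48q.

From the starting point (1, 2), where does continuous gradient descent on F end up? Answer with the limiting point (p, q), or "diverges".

F is separable, so gradient descent decouples: p follows -∂F/∂p, q follows -∂F/∂q.
∂F/∂p = 12p(p + 1)(p + 4); at p=1 this is 120, so p decreases.
∂F/∂q = 12(q - 4)(q + 1); at q=2 this is -72, so q increases.
p converges to its nearest critical value 0 (a local min of the p-part); q converges to 4. The iterate converges to (0, 4).

(0, 4)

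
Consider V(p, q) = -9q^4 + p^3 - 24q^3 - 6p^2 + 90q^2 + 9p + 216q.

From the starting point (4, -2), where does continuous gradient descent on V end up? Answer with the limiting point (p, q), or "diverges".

(3, -1)

V is separable, so gradient descent decouples: p follows -∂V/∂p, q follows -∂V/∂q.
∂V/∂p = 3(p - 3)(p - 1); at p=4 this is 9, so p decreases.
∂V/∂q = -36(q - 2)(q + 1)(q + 3); at q=-2 this is -144, so q increases.
p converges to its nearest critical value 3 (a local min of the p-part); q converges to -1. The iterate converges to (3, -1).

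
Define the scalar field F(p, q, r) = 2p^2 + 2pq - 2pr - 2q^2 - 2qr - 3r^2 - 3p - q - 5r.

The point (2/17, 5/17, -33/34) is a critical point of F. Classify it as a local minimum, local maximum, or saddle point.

The Hessian is constant: H = [[4, 2, -2], [2, -4, -2], [-2, -2, -6]].
Leading principal minors: Δ₁ = 4, Δ₂ = -20, Δ₃ = 136.
The minors fit neither the all-positive nor the alternating-sign pattern, so H is indefinite: a saddle point.

saddle point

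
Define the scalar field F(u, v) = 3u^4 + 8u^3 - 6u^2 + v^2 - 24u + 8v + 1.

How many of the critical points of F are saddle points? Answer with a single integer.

1

F separates as a function of u plus a function of v, so ∇F=0 decouples.
∂F/∂u = 12(u - 1)(u + 1)(u + 2) = 0 at u ∈ {-2, -1, 1}; ∂F/∂v = 2(v + 4) = 0 at v ∈ {-4}.
The Hessian is diagonal: diag(F_uu, F_vv). Second derivatives: F_uu(-2)=36, F_uu(-1)=-24, F_uu(1)=72; F_vv(-4)=2.
Saddle points occur where the two diagonal entries have opposite signs: (-1, -4). Count: 1.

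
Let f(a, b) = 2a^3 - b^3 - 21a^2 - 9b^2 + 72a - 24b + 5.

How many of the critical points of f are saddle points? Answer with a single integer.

2

f separates as a function of a plus a function of b, so ∇f=0 decouples.
∂f/∂a = 6(a - 4)(a - 3) = 0 at a ∈ {3, 4}; ∂f/∂b = -3(b + 2)(b + 4) = 0 at b ∈ {-4, -2}.
The Hessian is diagonal: diag(f_aa, f_bb). Second derivatives: f_aa(3)=-6, f_aa(4)=6; f_bb(-4)=6, f_bb(-2)=-6.
Saddle points occur where the two diagonal entries have opposite signs: (3, -4), (4, -2). Count: 2.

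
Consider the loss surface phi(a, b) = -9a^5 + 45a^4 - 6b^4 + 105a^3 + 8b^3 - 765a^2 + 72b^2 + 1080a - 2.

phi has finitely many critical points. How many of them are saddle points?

6

phi separates as a function of a plus a function of b, so ∇phi=0 decouples.
∂phi/∂a = -45(a - 4)(a - 2)(a - 1)(a + 3) = 0 at a ∈ {-3, 1, 2, 4}; ∂phi/∂b = -24b(b - 3)(b + 2) = 0 at b ∈ {-2, 0, 3}.
The Hessian is diagonal: diag(phi_aa, phi_bb). Second derivatives: phi_aa(-3)=6300, phi_aa(1)=-540, phi_aa(2)=450, phi_aa(4)=-1890; phi_bb(-2)=-240, phi_bb(0)=144, phi_bb(3)=-360.
Saddle points occur where the two diagonal entries have opposite signs: (-3, -2), (-3, 3), (1, 0), (2, -2), (2, 3), (4, 0). Count: 6.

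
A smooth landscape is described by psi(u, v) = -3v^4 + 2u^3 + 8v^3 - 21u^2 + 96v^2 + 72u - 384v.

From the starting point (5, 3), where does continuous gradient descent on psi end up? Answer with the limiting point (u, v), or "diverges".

psi is separable, so gradient descent decouples: u follows -∂psi/∂u, v follows -∂psi/∂v.
∂psi/∂u = 6(u - 4)(u - 3); at u=5 this is 12, so u decreases.
∂psi/∂v = -12(v - 4)(v - 2)(v + 4); at v=3 this is 84, so v decreases.
u converges to its nearest critical value 4 (a local min of the u-part); v converges to 2. The iterate converges to (4, 2).

(4, 2)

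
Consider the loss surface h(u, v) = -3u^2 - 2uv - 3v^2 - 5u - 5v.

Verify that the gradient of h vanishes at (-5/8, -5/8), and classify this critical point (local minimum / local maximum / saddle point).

∇h = (-6u - 2v - 5, -2u - 6v - 5); substituting (-5/8, -5/8) gives ∇h = (0, 0), so (-5/8, -5/8) is indeed a critical point.
The Hessian of h is constant: H = [[-6, -2], [-2, -6]].
det(H) = (-6)·(-6) − (-2)² = 32.
det(H) > 0 and tr(H) = -12 < 0, so H is negative definite and the point is a local maximum.

local maximum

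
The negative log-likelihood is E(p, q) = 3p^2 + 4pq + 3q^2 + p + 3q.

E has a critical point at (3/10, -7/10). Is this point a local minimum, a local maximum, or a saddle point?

local minimum

The Hessian of E is constant: H = [[6, 4], [4, 6]].
det(H) = 6·6 − 4² = 20.
det(H) > 0 and tr(H) = 12 > 0, so H is positive definite and the point is a local minimum.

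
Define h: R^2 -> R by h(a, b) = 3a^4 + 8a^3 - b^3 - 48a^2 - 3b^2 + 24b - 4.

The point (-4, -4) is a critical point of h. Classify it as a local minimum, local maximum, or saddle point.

The mixed partial ∂²h/∂a∂b is 0, so the Hessian at any point is diag(h_aa, h_bb) = diag(12(3a^2 + 4a - 8), -6(b + 1)).
At (-4, -4): H = diag(288, 18).
Both eigenvalues are positive, so H is positive definite: a local minimum.

local minimum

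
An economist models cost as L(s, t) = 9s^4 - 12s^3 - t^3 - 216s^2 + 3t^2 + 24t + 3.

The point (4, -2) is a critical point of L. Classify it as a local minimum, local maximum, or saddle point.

local minimum

The mixed partial ∂²L/∂s∂t is 0, so the Hessian at any point is diag(L_ss, L_tt) = diag(36(3s^2 - 2s - 12), 6(-t + 1)).
At (4, -2): H = diag(1008, 18).
Both eigenvalues are positive, so H is positive definite: a local minimum.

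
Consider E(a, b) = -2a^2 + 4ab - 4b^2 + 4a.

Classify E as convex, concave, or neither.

concave

E is quadratic, so its Hessian is the constant matrix H = [[-4, 4], [4, -8]].
det(H) = 16, tr(H) = -12.
det(H) > 0 and tr(H) < 0, so H is negative definite everywhere: concave.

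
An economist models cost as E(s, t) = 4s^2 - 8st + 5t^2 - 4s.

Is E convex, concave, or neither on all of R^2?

E is quadratic, so its Hessian is the constant matrix H = [[8, -8], [-8, 10]].
det(H) = 16, tr(H) = 18.
det(H) > 0 and tr(H) > 0, so H is positive definite everywhere: convex.

convex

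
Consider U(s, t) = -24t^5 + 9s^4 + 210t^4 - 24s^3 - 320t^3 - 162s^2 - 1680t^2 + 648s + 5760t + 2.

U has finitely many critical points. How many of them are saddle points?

6

U separates as a function of s plus a function of t, so ∇U=0 decouples.
∂U/∂s = 36(s - 3)(s - 2)(s + 3) = 0 at s ∈ {-3, 2, 3}; ∂U/∂t = -120(t - 4)(t - 3)(t - 2)(t + 2) = 0 at t ∈ {-2, 2, 3, 4}.
The Hessian is diagonal: diag(U_ss, U_tt). Second derivatives: U_ss(-3)=1080, U_ss(2)=-180, U_ss(3)=216; U_tt(-2)=14400, U_tt(2)=-960, U_tt(3)=600, U_tt(4)=-1440.
Saddle points occur where the two diagonal entries have opposite signs: (-3, 2), (-3, 4), (2, -2), (2, 3), (3, 2), (3, 4). Count: 6.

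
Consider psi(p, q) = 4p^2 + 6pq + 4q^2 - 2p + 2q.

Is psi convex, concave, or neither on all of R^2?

psi is quadratic, so its Hessian is the constant matrix H = [[8, 6], [6, 8]].
det(H) = 28, tr(H) = 16.
det(H) > 0 and tr(H) > 0, so H is positive definite everywhere: convex.

convex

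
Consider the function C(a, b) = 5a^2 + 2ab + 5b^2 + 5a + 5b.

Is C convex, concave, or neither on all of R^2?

convex

C is quadratic, so its Hessian is the constant matrix H = [[10, 2], [2, 10]].
det(H) = 96, tr(H) = 20.
det(H) > 0 and tr(H) > 0, so H is positive definite everywhere: convex.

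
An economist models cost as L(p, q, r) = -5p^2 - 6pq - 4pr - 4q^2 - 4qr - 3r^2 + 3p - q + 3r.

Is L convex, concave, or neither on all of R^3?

concave

L is quadratic, so its Hessian is the constant matrix H = [[-10, -6, -4], [-6, -8, -4], [-4, -4, -6]].
Leading principal minors: -10, 44, -168.
Signs alternate −, +, − ⇒ H ≺ 0 ⇒ concave.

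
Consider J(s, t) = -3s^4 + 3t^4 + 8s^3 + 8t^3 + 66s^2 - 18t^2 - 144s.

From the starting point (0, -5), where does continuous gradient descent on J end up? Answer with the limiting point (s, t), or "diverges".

(1, -3)

J is separable, so gradient descent decouples: s follows -∂J/∂s, t follows -∂J/∂t.
∂J/∂s = -12(s - 4)(s - 1)(s + 3); at s=0 this is -144, so s increases.
∂J/∂t = 12t(t - 1)(t + 3); at t=-5 this is -720, so t increases.
s converges to its nearest critical value 1 (a local min of the s-part); t converges to -3. The iterate converges to (1, -3).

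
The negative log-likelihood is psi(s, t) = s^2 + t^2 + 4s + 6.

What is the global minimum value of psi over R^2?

2

psi(s,t) separates as P(s) + Q(t) + 6, so its minimum is min P + min Q + 6.
P'(s) = 2s + 4 vanishes at s ∈ {-2}; Q'(t) = 2t vanishes at t ∈ {0}.
Local minima of P (where P''>0): P(-2)=-4. Local minima of Q: Q(0)=0.
So the global minimum of psi is P(-2) + Q(0) + 6 = -4 + 0 + 6 = 2, attained at (-2, 0).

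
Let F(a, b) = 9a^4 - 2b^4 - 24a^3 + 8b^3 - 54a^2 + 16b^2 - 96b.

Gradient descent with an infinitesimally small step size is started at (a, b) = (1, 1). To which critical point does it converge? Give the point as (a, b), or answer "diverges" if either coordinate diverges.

(3, 2)

F is separable, so gradient descent decouples: a follows -∂F/∂a, b follows -∂F/∂b.
∂F/∂a = 36a(a - 3)(a + 1); at a=1 this is -144, so a increases.
∂F/∂b = -8(b - 3)(b - 2)(b + 2); at b=1 this is -48, so b increases.
a converges to its nearest critical value 3 (a local min of the a-part); b converges to 2. The iterate converges to (3, 2).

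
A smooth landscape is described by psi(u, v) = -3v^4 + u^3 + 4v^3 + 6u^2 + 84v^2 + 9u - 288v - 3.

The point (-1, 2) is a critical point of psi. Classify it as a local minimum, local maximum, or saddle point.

local minimum

The mixed partial ∂²psi/∂u∂v is 0, so the Hessian at any point is diag(psi_uu, psi_vv) = diag(6(u + 2), 12(-3v^2 + 2v + 14)).
At (-1, 2): H = diag(6, 72).
Both eigenvalues are positive, so H is positive definite: a local minimum.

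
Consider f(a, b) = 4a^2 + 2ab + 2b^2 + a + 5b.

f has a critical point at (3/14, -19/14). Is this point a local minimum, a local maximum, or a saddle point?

The Hessian of f is constant: H = [[8, 2], [2, 4]].
det(H) = 8·4 − 2² = 28.
det(H) > 0 and tr(H) = 12 > 0, so H is positive definite and the point is a local minimum.

local minimum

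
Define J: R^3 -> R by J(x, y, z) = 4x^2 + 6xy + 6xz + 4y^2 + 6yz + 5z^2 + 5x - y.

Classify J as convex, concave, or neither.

J is quadratic, so its Hessian is the constant matrix H = [[8, 6, 6], [6, 8, 6], [6, 6, 10]].
Leading principal minors: 8, 28, 136.
All positive ⇒ H ≻ 0 ⇒ convex.

convex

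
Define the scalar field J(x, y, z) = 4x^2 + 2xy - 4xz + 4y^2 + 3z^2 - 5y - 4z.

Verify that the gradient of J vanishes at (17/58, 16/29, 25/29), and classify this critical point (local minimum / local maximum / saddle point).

∇J = (8x + 2y - 4z, 2x + 8y - 5, -4x + 6z - 4); substituting (17/58, 16/29, 25/29) gives ∇J = (0, 0, 0), so (17/58, 16/29, 25/29) is indeed a critical point.
The Hessian is constant: H = [[8, 2, -4], [2, 8, 0], [-4, 0, 6]].
Leading principal minors: Δ₁ = 8, Δ₂ = 60, Δ₃ = 232.
All leading minors are positive, so H is positive definite: a local minimum.

local minimum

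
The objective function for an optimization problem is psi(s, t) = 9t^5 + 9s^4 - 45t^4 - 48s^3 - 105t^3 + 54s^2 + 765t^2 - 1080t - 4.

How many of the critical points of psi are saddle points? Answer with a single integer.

6

psi separates as a function of s plus a function of t, so ∇psi=0 decouples.
∂psi/∂s = 36s(s - 3)(s - 1) = 0 at s ∈ {0, 1, 3}; ∂psi/∂t = 45(t - 4)(t - 2)(t - 1)(t + 3) = 0 at t ∈ {-3, 1, 2, 4}.
The Hessian is diagonal: diag(psi_ss, psi_tt). Second derivatives: psi_ss(0)=108, psi_ss(1)=-72, psi_ss(3)=216; psi_tt(-3)=-6300, psi_tt(1)=540, psi_tt(2)=-450, psi_tt(4)=1890.
Saddle points occur where the two diagonal entries have opposite signs: (0, -3), (0, 2), (1, 1), (1, 4), (3, -3), (3, 2). Count: 6.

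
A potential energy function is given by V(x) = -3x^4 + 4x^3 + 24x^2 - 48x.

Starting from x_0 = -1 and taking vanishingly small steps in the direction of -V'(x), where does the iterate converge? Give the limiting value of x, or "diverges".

V'(x) = -12(x - 2)(x - 1)(x + 2), so V'(-1) = -72.
Gradient descent moves in the -V' direction, i.e. x is increasing.
The nearest critical point in that direction is x = 1, where V'' = 36 > 0 (a local minimum). The iterate converges there.

1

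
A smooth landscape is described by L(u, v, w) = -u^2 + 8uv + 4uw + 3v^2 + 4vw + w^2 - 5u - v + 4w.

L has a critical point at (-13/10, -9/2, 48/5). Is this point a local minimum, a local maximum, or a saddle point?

The Hessian is constant: H = [[-2, 8, 4], [8, 6, 4], [4, 4, 2]].
Leading principal minors: Δ₁ = -2, Δ₂ = -76, Δ₃ = 40.
The minors fit neither the all-positive nor the alternating-sign pattern, so H is indefinite: a saddle point.

saddle point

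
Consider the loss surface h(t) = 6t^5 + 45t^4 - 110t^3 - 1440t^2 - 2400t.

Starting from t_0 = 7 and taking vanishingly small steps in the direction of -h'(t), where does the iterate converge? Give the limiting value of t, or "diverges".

4

h'(t) = 30(t - 4)(t + 1)(t + 4)(t + 5), so h'(7) = 95040.
Gradient descent moves in the -h' direction, i.e. t is decreasing.
The nearest critical point in that direction is t = 4, where h'' = 10800 > 0 (a local minimum). The iterate converges there.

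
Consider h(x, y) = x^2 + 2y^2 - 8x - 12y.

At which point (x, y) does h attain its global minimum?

(4, 3)

h(x,y) separates as P(x) + Q(y), so its minimum is min P + min Q.
P'(x) = 2x - 8 vanishes at x ∈ {4}; Q'(y) = 4y - 12 vanishes at y ∈ {3}.
Local minima of P (where P''>0): P(4)=-16. Local minima of Q: Q(3)=-18.
So the global minimum of h is P(4) + Q(3) = -16 − 18 = -34, attained at (4, 3).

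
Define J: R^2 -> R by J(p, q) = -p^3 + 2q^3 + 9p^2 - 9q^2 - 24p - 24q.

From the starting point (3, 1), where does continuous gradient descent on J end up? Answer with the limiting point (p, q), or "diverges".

J is separable, so gradient descent decouples: p follows -∂J/∂p, q follows -∂J/∂q.
∂J/∂p = -3(p - 4)(p - 2); at p=3 this is 3, so p decreases.
∂J/∂q = 6(q - 4)(q + 1); at q=1 this is -36, so q increases.
p converges to its nearest critical value 2 (a local min of the p-part); q converges to 4. The iterate converges to (2, 4).

(2, 4)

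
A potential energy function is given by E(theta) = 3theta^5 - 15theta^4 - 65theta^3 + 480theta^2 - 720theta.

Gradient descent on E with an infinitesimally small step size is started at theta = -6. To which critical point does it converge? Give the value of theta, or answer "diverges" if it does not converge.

E'(theta) = 15(theta - 4)(theta - 3)(theta - 1)(theta + 4), so E'(-6) = 18900.
Gradient descent moves in the -E' direction, i.e. theta is decreasing.
There is no critical point below theta=-6, and E' keeps the same sign, so the iterate runs off to −∞.

diverges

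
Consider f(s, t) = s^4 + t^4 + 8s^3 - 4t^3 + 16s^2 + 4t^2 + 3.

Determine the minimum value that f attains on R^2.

3

f(s,t) separates as P(s) + Q(t) + 3, so its minimum is min P + min Q + 3.
P'(s) = 4s(s + 2)(s + 4) vanishes at s ∈ {-4, -2, 0}; Q'(t) = 4t(t - 2)(t - 1) vanishes at t ∈ {0, 1, 2}.
Local minima of P (where P''>0): P(-4)=0, P(0)=0. Local minima of Q: Q(0)=0, Q(2)=0.
So the global minimum of f is P(-4) + Q(0) + 3 = 0 + 0 + 3 = 3, attained at (-4, 0).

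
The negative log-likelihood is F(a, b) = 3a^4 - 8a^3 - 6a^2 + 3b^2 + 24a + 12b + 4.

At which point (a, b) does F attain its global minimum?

F(a,b) separates as P(a) + Q(b) + 4, so its minimum is min P + min Q + 4.
P'(a) = 12(a - 2)(a - 1)(a + 1) vanishes at a ∈ {-1, 1, 2}; Q'(b) = 6b + 12 vanishes at b ∈ {-2}.
Local minima of P (where P''>0): P(-1)=-19, P(2)=8. Local minima of Q: Q(-2)=-12.
So the global minimum of F is P(-1) + Q(-2) + 4 = -19 − 12 + 4 = -27, attained at (-1, -2).

(-1, -2)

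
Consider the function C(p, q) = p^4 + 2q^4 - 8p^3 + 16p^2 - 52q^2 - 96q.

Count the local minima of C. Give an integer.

4

C separates as a function of p plus a function of q, so ∇C=0 decouples.
∂C/∂p = 4p(p - 4)(p - 2) = 0 at p ∈ {0, 2, 4}; ∂C/∂q = 8(q - 4)(q + 1)(q + 3) = 0 at q ∈ {-3, -1, 4}.
The Hessian is diagonal: diag(C_pp, C_qq). Second derivatives: C_pp(0)=32, C_pp(2)=-16, C_pp(4)=32; C_qq(-3)=112, C_qq(-1)=-80, C_qq(4)=280.
Local minima occur where both diagonal entries positive: (0, -3), (0, 4), (4, -3), (4, 4). Count: 4.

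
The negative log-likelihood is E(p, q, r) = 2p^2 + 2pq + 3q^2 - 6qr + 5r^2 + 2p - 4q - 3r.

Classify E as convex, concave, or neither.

E is quadratic, so its Hessian is the constant matrix H = [[4, 2, 0], [2, 6, -6], [0, -6, 10]].
Leading principal minors: 4, 20, 56.
All positive ⇒ H ≻ 0 ⇒ convex.

convex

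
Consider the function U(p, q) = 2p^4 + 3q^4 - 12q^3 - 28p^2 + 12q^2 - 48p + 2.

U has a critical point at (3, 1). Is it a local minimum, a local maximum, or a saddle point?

saddle point

The mixed partial ∂²U/∂p∂q is 0, so the Hessian at any point is diag(U_pp, U_qq) = diag(8(3p^2 - 7), 12(3q^2 - 6q + 2)).
At (3, 1): H = diag(160, -12).
The eigenvalues have opposite signs, so H is indefinite: a saddle point.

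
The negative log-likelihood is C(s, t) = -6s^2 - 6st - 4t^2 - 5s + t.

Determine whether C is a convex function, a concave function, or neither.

C is quadratic, so its Hessian is the constant matrix H = [[-12, -6], [-6, -8]].
det(H) = 60, tr(H) = -20.
det(H) > 0 and tr(H) < 0, so H is negative definite everywhere: concave.

concave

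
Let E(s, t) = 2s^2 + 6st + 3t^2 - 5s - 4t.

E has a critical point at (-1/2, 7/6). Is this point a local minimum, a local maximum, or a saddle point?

The Hessian of E is constant: H = [[4, 6], [6, 6]].
det(H) = 4·6 − 6² = -12.
Since det(H) < 0, H is indefinite and the critical point is a saddle point.

saddle point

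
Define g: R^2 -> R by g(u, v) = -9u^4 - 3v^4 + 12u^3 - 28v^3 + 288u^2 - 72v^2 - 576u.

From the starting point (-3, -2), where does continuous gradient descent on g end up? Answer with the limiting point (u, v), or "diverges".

(1, -3)

g is separable, so gradient descent decouples: u follows -∂g/∂u, v follows -∂g/∂v.
∂g/∂u = -36(u - 4)(u - 1)(u + 4); at u=-3 this is -1008, so u increases.
∂g/∂v = -12v(v + 3)(v + 4); at v=-2 this is 48, so v decreases.
u converges to its nearest critical value 1 (a local min of the u-part); v converges to -3. The iterate converges to (1, -3).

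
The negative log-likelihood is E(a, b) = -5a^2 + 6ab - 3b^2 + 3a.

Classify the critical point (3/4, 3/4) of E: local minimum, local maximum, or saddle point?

local maximum

The Hessian of E is constant: H = [[-10, 6], [6, -6]].
det(H) = (-10)·(-6) − 6² = 24.
det(H) > 0 and tr(H) = -16 < 0, so H is negative definite and the point is a local maximum.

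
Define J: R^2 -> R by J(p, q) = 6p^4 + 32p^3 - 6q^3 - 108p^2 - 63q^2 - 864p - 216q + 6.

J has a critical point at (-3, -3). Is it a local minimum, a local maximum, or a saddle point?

local maximum

The mixed partial ∂²J/∂p∂q is 0, so the Hessian at any point is diag(J_pp, J_qq) = diag(24(3p^2 + 8p - 9), -18(2q + 7)).
At (-3, -3): H = diag(-144, -18).
Both eigenvalues are negative, so H is negative definite: a local maximum.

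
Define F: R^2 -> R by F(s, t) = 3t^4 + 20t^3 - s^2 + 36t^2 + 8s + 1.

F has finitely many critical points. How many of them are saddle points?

F separates as a function of s plus a function of t, so ∇F=0 decouples.
∂F/∂s = -2(s - 4) = 0 at s ∈ {4}; ∂F/∂t = 12t(t + 2)(t + 3) = 0 at t ∈ {-3, -2, 0}.
The Hessian is diagonal: diag(F_ss, F_tt). Second derivatives: F_ss(4)=-2; F_tt(-3)=36, F_tt(-2)=-24, F_tt(0)=72.
Saddle points occur where the two diagonal entries have opposite signs: (4, -3), (4, 0). Count: 2.

2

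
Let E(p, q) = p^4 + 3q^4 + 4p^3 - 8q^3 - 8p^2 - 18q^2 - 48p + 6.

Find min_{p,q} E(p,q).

E(p,q) separates as A(p) + B(q) + 6, so its minimum is min A + min B + 6.
A'(p) = 4(p - 2)(p + 2)(p + 3) vanishes at p ∈ {-3, -2, 2}; B'(q) = 12q(q - 3)(q + 1) vanishes at q ∈ {-1, 0, 3}.
Local minima of A (where A''>0): A(-3)=45, A(2)=-80. Local minima of B: B(-1)=-7, B(3)=-135.
So the global minimum of E is A(2) + B(3) + 6 = -80 − 135 + 6 = -209, attained at (2, 3).

-209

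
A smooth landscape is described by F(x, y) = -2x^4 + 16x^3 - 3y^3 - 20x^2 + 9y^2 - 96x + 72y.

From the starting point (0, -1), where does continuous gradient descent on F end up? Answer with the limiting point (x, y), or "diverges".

(3, -2)

F is separable, so gradient descent decouples: x follows -∂F/∂x, y follows -∂F/∂y.
∂F/∂x = -8(x - 4)(x - 3)(x + 1); at x=0 this is -96, so x increases.
∂F/∂y = -9(y - 4)(y + 2); at y=-1 this is 45, so y decreases.
x converges to its nearest critical value 3 (a local min of the x-part); y converges to -2. The iterate converges to (3, -2).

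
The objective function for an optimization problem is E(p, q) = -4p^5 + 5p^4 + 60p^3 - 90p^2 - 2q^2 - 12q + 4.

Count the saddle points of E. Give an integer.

E separates as a function of p plus a function of q, so ∇E=0 decouples.
∂E/∂p = -20p(p - 3)(p - 1)(p + 3) = 0 at p ∈ {-3, 0, 1, 3}; ∂E/∂q = -4(q + 3) = 0 at q ∈ {-3}.
The Hessian is diagonal: diag(E_pp, E_qq). Second derivatives: E_pp(-3)=1440, E_pp(0)=-180, E_pp(1)=160, E_pp(3)=-720; E_qq(-3)=-4.
Saddle points occur where the two diagonal entries have opposite signs: (-3, -3), (1, -3). Count: 2.

2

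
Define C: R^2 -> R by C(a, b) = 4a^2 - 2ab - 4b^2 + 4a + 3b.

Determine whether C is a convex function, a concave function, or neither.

neither

C is quadratic, so its Hessian is the constant matrix H = [[8, -2], [-2, -8]].
det(H) = -68, tr(H) = 0.
det(H) < 0, so H is indefinite: neither convex nor concave.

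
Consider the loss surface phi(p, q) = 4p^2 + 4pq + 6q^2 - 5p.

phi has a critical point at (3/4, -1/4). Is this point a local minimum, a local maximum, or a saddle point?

local minimum

The Hessian of phi is constant: H = [[8, 4], [4, 12]].
det(H) = 8·12 − 4² = 80.
det(H) > 0 and tr(H) = 20 > 0, so H is positive definite and the point is a local minimum.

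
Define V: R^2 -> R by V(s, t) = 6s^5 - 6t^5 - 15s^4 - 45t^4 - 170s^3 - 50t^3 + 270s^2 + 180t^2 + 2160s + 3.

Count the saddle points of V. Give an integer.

8

V separates as a function of s plus a function of t, so ∇V=0 decouples.
∂V/∂s = 30(s - 4)(s - 3)(s + 2)(s + 3) = 0 at s ∈ {-3, -2, 3, 4}; ∂V/∂t = -30t(t - 1)(t + 3)(t + 4) = 0 at t ∈ {-4, -3, 0, 1}.
The Hessian is diagonal: diag(V_ss, V_tt). Second derivatives: V_ss(-3)=-1260, V_ss(-2)=900, V_ss(3)=-900, V_ss(4)=1260; V_tt(-4)=600, V_tt(-3)=-360, V_tt(0)=360, V_tt(1)=-600.
Saddle points occur where the two diagonal entries have opposite signs: (-3, -4), (-3, 0), (-2, -3), (-2, 1), (3, -4), (3, 0), (4, -3), (4, 1). Count: 8.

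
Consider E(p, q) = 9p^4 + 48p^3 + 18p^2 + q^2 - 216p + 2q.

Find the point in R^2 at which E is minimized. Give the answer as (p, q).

E(p,q) separates as A(p) + B(q), so its minimum is min A + min B.
A'(p) = 36(p - 1)(p + 2)(p + 3) vanishes at p ∈ {-3, -2, 1}; B'(q) = 2q + 2 vanishes at q ∈ {-1}.
Local minima of A (where A''>0): A(-3)=243, A(1)=-141. Local minima of B: B(-1)=-1.
So the global minimum of E is A(1) + B(-1) = -141 − 1 = -142, attained at (1, -1).

(1, -1)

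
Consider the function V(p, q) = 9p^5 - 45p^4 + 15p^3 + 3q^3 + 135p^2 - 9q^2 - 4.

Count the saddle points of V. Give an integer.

V separates as a function of p plus a function of q, so ∇V=0 decouples.
∂V/∂p = 45p(p - 3)(p - 2)(p + 1) = 0 at p ∈ {-1, 0, 2, 3}; ∂V/∂q = 9q(q - 2) = 0 at q ∈ {0, 2}.
The Hessian is diagonal: diag(V_pp, V_qq). Second derivatives: V_pp(-1)=-540, V_pp(0)=270, V_pp(2)=-270, V_pp(3)=540; V_qq(0)=-18, V_qq(2)=18.
Saddle points occur where the two diagonal entries have opposite signs: (-1, 2), (0, 0), (2, 2), (3, 0). Count: 4.

4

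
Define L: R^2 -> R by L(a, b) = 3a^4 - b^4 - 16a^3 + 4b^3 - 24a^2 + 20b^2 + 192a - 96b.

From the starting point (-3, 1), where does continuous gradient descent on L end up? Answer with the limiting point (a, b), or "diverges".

L is separable, so gradient descent decouples: a follows -∂L/∂a, b follows -∂L/∂b.
∂L/∂a = 12(a - 4)(a - 2)(a + 2); at a=-3 this is -420, so a increases.
∂L/∂b = -4(b - 4)(b - 2)(b + 3); at b=1 this is -48, so b increases.
a converges to its nearest critical value -2 (a local min of the a-part); b converges to 2. The iterate converges to (-2, 2).

(-2, 2)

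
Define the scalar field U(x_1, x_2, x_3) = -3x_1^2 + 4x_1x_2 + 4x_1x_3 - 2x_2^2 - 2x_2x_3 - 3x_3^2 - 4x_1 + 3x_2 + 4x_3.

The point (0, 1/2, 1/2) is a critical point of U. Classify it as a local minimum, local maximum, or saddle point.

The Hessian is constant: H = [[-6, 4, 4], [4, -4, -2], [4, -2, -6]].
Leading principal minors: Δ₁ = -6, Δ₂ = 8, Δ₃ = -24.
The minors alternate sign starting negative (−, +, −), so H is negative definite: a local maximum.

local maximum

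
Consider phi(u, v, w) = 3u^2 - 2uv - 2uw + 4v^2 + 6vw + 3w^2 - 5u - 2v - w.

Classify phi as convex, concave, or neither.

phi is quadratic, so its Hessian is the constant matrix H = [[6, -2, -2], [-2, 8, 6], [-2, 6, 6]].
Leading principal minors: 6, 44, 64.
All positive ⇒ H ≻ 0 ⇒ convex.

convex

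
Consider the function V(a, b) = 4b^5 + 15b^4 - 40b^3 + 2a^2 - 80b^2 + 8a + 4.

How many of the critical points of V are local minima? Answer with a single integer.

2

V separates as a function of a plus a function of b, so ∇V=0 decouples.
∂V/∂a = 4(a + 2) = 0 at a ∈ {-2}; ∂V/∂b = 20b(b - 2)(b + 1)(b + 4) = 0 at b ∈ {-4, -1, 0, 2}.
The Hessian is diagonal: diag(V_aa, V_bb). Second derivatives: V_aa(-2)=4; V_bb(-4)=-1440, V_bb(-1)=180, V_bb(0)=-160, V_bb(2)=720.
Local minima occur where both diagonal entries positive: (-2, -1), (-2, 2). Count: 2.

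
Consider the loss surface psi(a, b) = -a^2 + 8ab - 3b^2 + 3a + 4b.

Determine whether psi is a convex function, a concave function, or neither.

neither

psi is quadratic, so its Hessian is the constant matrix H = [[-2, 8], [8, -6]].
det(H) = -52, tr(H) = -8.
det(H) < 0, so H is indefinite: neither convex nor concave.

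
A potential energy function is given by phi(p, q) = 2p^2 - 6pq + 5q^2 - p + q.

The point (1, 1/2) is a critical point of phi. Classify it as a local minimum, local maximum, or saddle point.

The Hessian of phi is constant: H = [[4, -6], [-6, 10]].
det(H) = 4·10 − (-6)² = 4.
det(H) > 0 and tr(H) = 14 > 0, so H is positive definite and the point is a local minimum.

local minimum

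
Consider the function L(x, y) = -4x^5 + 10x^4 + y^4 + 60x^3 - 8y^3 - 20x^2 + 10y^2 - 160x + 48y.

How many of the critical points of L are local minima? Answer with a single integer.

L separates as a function of x plus a function of y, so ∇L=0 decouples.
∂L/∂x = -20(x - 4)(x - 1)(x + 1)(x + 2) = 0 at x ∈ {-2, -1, 1, 4}; ∂L/∂y = 4(y - 4)(y - 3)(y + 1) = 0 at y ∈ {-1, 3, 4}.
The Hessian is diagonal: diag(L_xx, L_yy). Second derivatives: L_xx(-2)=360, L_xx(-1)=-200, L_xx(1)=360, L_xx(4)=-1800; L_yy(-1)=80, L_yy(3)=-16, L_yy(4)=20.
Local minima occur where both diagonal entries positive: (-2, -1), (-2, 4), (1, -1), (1, 4). Count: 4.

4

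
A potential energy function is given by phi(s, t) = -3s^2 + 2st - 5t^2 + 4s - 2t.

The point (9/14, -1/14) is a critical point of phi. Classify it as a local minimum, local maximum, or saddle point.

The Hessian of phi is constant: H = [[-6, 2], [2, -10]].
det(H) = (-6)·(-10) − 2² = 56.
det(H) > 0 and tr(H) = -16 < 0, so H is negative definite and the point is a local maximum.

local maximum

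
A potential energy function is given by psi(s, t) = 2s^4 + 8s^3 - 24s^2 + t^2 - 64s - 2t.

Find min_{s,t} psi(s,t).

psi(s,t) separates as P(s) + Q(t), so its minimum is min P + min Q.
P'(s) = 8(s - 2)(s + 1)(s + 4) vanishes at s ∈ {-4, -1, 2}; Q'(t) = 2(t - 1) vanishes at t ∈ {1}.
Local minima of P (where P''>0): P(-4)=-128, P(2)=-128. Local minima of Q: Q(1)=-1.
So the global minimum of psi is P(-4) + Q(1) = -128 − 1 = -129, attained at (-4, 1).

-129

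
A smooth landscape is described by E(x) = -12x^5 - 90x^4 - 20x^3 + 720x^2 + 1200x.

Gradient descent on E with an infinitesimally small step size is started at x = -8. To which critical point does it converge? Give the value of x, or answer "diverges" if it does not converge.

E'(x) = -60(x - 2)(x + 1)(x + 2)(x + 5), so E'(-8) = -75600.
Gradient descent moves in the -E' direction, i.e. x is increasing.
The nearest critical point in that direction is x = -5, where E'' = 5040 > 0 (a local minimum). The iterate converges there.

-5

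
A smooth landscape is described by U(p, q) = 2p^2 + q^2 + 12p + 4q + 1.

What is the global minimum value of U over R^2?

U(p,q) separates as A(p) + B(q) + 1, so its minimum is min A + min B + 1.
A'(p) = 4p + 12 vanishes at p ∈ {-3}; B'(q) = 2q + 4 vanishes at q ∈ {-2}.
Local minima of A (where A''>0): A(-3)=-18. Local minima of B: B(-2)=-4.
So the global minimum of U is A(-3) + B(-2) + 1 = -18 − 4 + 1 = -21, attained at (-3, -2).

-21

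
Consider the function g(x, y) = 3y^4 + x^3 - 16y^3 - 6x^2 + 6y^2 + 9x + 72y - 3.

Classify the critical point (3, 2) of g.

saddle point

The mixed partial ∂²g/∂x∂y is 0, so the Hessian at any point is diag(g_xx, g_yy) = diag(6(x - 2), 12(3y^2 - 8y + 1)).
At (3, 2): H = diag(6, -36).
The eigenvalues have opposite signs, so H is indefinite: a saddle point.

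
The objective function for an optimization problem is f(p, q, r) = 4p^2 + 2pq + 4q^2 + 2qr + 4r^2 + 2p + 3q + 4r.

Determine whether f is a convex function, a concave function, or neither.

f is quadratic, so its Hessian is the constant matrix H = [[8, 2, 0], [2, 8, 2], [0, 2, 8]].
Leading principal minors: 8, 60, 448.
All positive ⇒ H ≻ 0 ⇒ convex.

convex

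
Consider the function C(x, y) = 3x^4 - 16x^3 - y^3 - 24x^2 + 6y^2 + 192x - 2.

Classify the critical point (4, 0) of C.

local minimum

The mixed partial ∂²C/∂x∂y is 0, so the Hessian at any point is diag(C_xx, C_yy) = diag(12(3x^2 - 8x - 4), 6(-y + 2)).
At (4, 0): H = diag(144, 12).
Both eigenvalues are positive, so H is positive definite: a local minimum.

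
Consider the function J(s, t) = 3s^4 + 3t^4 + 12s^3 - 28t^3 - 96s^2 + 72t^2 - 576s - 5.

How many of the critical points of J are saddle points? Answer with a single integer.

J separates as a function of s plus a function of t, so ∇J=0 decouples.
∂J/∂s = 12(s - 4)(s + 3)(s + 4) = 0 at s ∈ {-4, -3, 4}; ∂J/∂t = 12t(t - 4)(t - 3) = 0 at t ∈ {0, 3, 4}.
The Hessian is diagonal: diag(J_ss, J_tt). Second derivatives: J_ss(-4)=96, J_ss(-3)=-84, J_ss(4)=672; J_tt(0)=144, J_tt(3)=-36, J_tt(4)=48.
Saddle points occur where the two diagonal entries have opposite signs: (-4, 3), (-3, 0), (-3, 4), (4, 3). Count: 4.

4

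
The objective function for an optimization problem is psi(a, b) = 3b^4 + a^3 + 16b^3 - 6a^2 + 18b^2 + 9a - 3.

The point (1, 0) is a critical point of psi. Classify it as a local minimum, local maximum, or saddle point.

The mixed partial ∂²psi/∂a∂b is 0, so the Hessian at any point is diag(psi_aa, psi_bb) = diag(6(a - 2), 12(3b^2 + 8b + 3)).
At (1, 0): H = diag(-6, 36).
The eigenvalues have opposite signs, so H is indefinite: a saddle point.

saddle point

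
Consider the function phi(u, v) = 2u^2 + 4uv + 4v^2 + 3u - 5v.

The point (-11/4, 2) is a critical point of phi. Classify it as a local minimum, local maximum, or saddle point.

local minimum

The Hessian of phi is constant: H = [[4, 4], [4, 8]].
det(H) = 4·8 − 4² = 16.
det(H) > 0 and tr(H) = 12 > 0, so H is positive definite and the point is a local minimum.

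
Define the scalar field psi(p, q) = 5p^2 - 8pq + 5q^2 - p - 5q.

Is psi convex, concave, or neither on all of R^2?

convex

psi is quadratic, so its Hessian is the constant matrix H = [[10, -8], [-8, 10]].
det(H) = 36, tr(H) = 20.
det(H) > 0 and tr(H) > 0, so H is positive definite everywhere: convex.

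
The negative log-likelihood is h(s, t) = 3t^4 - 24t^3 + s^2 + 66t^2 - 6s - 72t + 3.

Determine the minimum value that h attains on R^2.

-33

h(s,t) separates as P(s) + Q(t) + 3, so its minimum is min P + min Q + 3.
P'(s) = 2s - 6 vanishes at s ∈ {3}; Q'(t) = 12(t - 3)(t - 2)(t - 1) vanishes at t ∈ {1, 2, 3}.
Local minima of P (where P''>0): P(3)=-9. Local minima of Q: Q(1)=-27, Q(3)=-27.
So the global minimum of h is P(3) + Q(1) + 3 = -9 − 27 + 3 = -33, attained at (3, 1).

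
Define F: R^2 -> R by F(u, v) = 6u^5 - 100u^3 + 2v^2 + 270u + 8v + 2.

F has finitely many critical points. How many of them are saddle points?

F separates as a function of u plus a function of v, so ∇F=0 decouples.
∂F/∂u = 30(u - 3)(u - 1)(u + 1)(u + 3) = 0 at u ∈ {-3, -1, 1, 3}; ∂F/∂v = 4(v + 2) = 0 at v ∈ {-2}.
The Hessian is diagonal: diag(F_uu, F_vv). Second derivatives: F_uu(-3)=-1440, F_uu(-1)=480, F_uu(1)=-480, F_uu(3)=1440; F_vv(-2)=4.
Saddle points occur where the two diagonal entries have opposite signs: (-3, -2), (1, -2). Count: 2.

2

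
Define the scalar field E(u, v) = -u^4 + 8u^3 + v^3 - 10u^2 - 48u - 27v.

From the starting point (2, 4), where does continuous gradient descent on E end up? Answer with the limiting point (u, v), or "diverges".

E is separable, so gradient descent decouples: u follows -∂E/∂u, v follows -∂E/∂v.
∂E/∂u = -4(u - 4)(u - 3)(u + 1); at u=2 this is -24, so u increases.
∂E/∂v = 3(v - 3)(v + 3); at v=4 this is 21, so v decreases.
u converges to its nearest critical value 3 (a local min of the u-part); v converges to 3. The iterate converges to (3, 3).

(3, 3)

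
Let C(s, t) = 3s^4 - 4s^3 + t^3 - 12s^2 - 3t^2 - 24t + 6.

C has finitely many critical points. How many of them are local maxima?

1

C separates as a function of s plus a function of t, so ∇C=0 decouples.
∂C/∂s = 12s(s - 2)(s + 1) = 0 at s ∈ {-1, 0, 2}; ∂C/∂t = 3(t - 4)(t + 2) = 0 at t ∈ {-2, 4}.
The Hessian is diagonal: diag(C_ss, C_tt). Second derivatives: C_ss(-1)=36, C_ss(0)=-24, C_ss(2)=72; C_tt(-2)=-18, C_tt(4)=18.
Local maxima occur where both diagonal entries negative: (0, -2). Count: 1.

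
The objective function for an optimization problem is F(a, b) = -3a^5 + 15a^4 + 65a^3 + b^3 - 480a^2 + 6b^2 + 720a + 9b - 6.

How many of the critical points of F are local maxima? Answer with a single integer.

2

F separates as a function of a plus a function of b, so ∇F=0 decouples.
∂F/∂a = -15(a - 4)(a - 3)(a - 1)(a + 4) = 0 at a ∈ {-4, 1, 3, 4}; ∂F/∂b = 3(b + 1)(b + 3) = 0 at b ∈ {-3, -1}.
The Hessian is diagonal: diag(F_aa, F_bb). Second derivatives: F_aa(-4)=4200, F_aa(1)=-450, F_aa(3)=210, F_aa(4)=-360; F_bb(-3)=-6, F_bb(-1)=6.
Local maxima occur where both diagonal entries negative: (1, -3), (4, -3). Count: 2.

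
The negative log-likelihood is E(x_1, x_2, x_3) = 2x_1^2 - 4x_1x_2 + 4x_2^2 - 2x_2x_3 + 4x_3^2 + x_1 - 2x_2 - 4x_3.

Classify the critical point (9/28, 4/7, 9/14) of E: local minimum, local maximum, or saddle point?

The Hessian is constant: H = [[4, -4, 0], [-4, 8, -2], [0, -2, 8]].
Leading principal minors: Δ₁ = 4, Δ₂ = 16, Δ₃ = 112.
All leading minors are positive, so H is positive definite: a local minimum.

local minimum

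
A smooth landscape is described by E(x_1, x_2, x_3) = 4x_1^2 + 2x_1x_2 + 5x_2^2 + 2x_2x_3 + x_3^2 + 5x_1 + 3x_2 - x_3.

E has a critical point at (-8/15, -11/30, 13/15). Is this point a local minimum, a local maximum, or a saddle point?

local minimum

The Hessian is constant: H = [[8, 2, 0], [2, 10, 2], [0, 2, 2]].
Leading principal minors: Δ₁ = 8, Δ₂ = 76, Δ₃ = 120.
All leading minors are positive, so H is positive definite: a local minimum.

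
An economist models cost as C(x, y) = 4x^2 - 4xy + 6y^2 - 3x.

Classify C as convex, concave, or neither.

convex

C is quadratic, so its Hessian is the constant matrix H = [[8, -4], [-4, 12]].
det(H) = 80, tr(H) = 20.
det(H) > 0 and tr(H) > 0, so H is positive definite everywhere: convex.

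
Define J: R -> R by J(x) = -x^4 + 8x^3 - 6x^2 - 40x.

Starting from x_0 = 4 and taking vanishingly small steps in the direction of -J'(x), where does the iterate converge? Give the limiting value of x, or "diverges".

2

J'(x) = -4(x - 5)(x - 2)(x + 1), so J'(4) = 40.
Gradient descent moves in the -J' direction, i.e. x is decreasing.
The nearest critical point in that direction is x = 2, where J'' = 36 > 0 (a local minimum). The iterate converges there.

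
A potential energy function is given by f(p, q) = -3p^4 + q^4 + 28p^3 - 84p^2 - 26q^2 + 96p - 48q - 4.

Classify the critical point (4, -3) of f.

saddle point

The mixed partial ∂²f/∂p∂q is 0, so the Hessian at any point is diag(f_pp, f_qq) = diag(12(-3p^2 + 14p - 14), 4(3q^2 - 13)).
At (4, -3): H = diag(-72, 56).
The eigenvalues have opposite signs, so H is indefinite: a saddle point.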